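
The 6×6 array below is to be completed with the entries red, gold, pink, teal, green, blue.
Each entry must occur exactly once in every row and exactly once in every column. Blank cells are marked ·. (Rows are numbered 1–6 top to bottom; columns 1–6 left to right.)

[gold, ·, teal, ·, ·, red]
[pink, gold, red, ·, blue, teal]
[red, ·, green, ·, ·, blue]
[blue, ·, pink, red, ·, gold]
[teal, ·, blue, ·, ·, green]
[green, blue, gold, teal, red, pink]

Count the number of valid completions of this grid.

Row 1, column 2: eliminating its row and column leaves {pink, green}.
Row 1, column 4: eliminating its row and column leaves {pink, green, blue}.
Row 1, column 5: eliminating its row and column leaves {pink, green}.
Row 2, column 4: eliminating its row and column leaves {green}.
Row 3, column 2: eliminating its row and column leaves {pink, teal}.
Row 3, column 4: eliminating its row and column leaves {gold, pink}.
Row 3, column 5: eliminating its row and column leaves {gold, pink, teal}.
Row 4, column 2: eliminating its row and column leaves {teal, green}.
Row 4, column 5: eliminating its row and column leaves {teal, green}.
Row 5, column 2: eliminating its row and column leaves {red, pink}.
Row 5, column 4: eliminating its row and column leaves {gold, pink}.
Row 5, column 5: eliminating its row and column leaves {gold, pink}.
Enumerating the assignments across these blanks that avoid any row or column repeat gives 3 completions.

3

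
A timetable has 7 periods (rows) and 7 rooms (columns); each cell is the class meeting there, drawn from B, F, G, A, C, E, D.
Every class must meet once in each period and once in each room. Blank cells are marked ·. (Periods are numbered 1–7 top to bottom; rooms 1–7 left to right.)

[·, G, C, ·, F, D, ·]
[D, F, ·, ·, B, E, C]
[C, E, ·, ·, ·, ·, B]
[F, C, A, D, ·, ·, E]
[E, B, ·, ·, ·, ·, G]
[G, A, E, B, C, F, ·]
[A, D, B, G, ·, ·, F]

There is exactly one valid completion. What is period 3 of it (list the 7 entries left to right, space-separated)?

C E D F A G B

Period 1, room 1: period 1 has {F, G, C, D} and room 1 has {F, G, A, C, E, D}, leaving only B.
Period 1, room 7: period 1 has {B, F, G, C, D} and room 7 has {B, F, G, C, E}, leaving only A.
Period 1, room 4: period 1 has {B, F, G, A, C, D} and room 4 has {B, G, D}, leaving only E.
Period 2, room 3: period 2 has {B, F, C, E, D} and room 3 has {B, A, C, E}, leaving only G.
Period 2, room 4: period 2 has {B, F, G, C, E, D} and room 4 has {B, G, E, D}, leaving only A.
Period 3, room 4: period 3 has {B, C, E} and room 4 has {B, G, A, E, D}, leaving only F.
Period 3, room 3: period 3 has {B, F, C, E} and room 3 has {B, G, A, C, E}, leaving only D.
Period 4, room 5: period 4 has {F, A, C, E, D} and room 5 has {B, F, C}, leaving only G.
Period 3, room 5: period 3 has {B, F, C, E, D} and room 5 has {B, F, G, C}, leaving only A.
Period 3, room 6: period 3 has {B, F, A, C, E, D} and room 6 has {F, E, D}, leaving only G.
So period 3 reads: C E D F A G B.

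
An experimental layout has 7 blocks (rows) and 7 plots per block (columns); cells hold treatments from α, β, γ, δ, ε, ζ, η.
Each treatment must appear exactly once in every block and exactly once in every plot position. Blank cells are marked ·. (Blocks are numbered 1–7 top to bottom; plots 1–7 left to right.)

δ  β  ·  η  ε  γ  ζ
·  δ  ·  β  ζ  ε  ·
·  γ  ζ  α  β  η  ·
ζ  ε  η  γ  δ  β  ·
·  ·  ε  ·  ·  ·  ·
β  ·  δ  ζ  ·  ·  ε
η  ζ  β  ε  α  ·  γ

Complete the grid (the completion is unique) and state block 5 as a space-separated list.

Block 5, plot 4: block 5 has {ε} and plot 4 has {α, β, γ, ε, ζ, η}, leaving only δ.
Block 1, plot 3: block 1 has {β, γ, δ, ε, ζ, η} and plot 3 has {β, δ, ε, ζ, η}, leaving only α.
Block 2, plot 3: block 2 has {β, δ, ε, ζ} and plot 3 has {α, β, δ, ε, ζ, η}, leaving only γ.
Block 2, plot 1: block 2 has {β, γ, δ, ε, ζ} and plot 1 has {β, δ, ζ, η}, leaving only α.
Block 5, plot 1: block 5 has {δ, ε} and plot 1 has {α, β, δ, ζ, η}, leaving only γ.
Block 5, plot 5: block 5 has {γ, δ, ε} and plot 5 has {α, β, δ, ε, ζ}, leaving only η.
Block 5, plot 2: block 5 has {γ, δ, ε, η} and plot 2 has {β, γ, δ, ε, ζ}, leaving only α.
Block 5, plot 6: block 5 has {α, γ, δ, ε, η} and plot 6 has {β, γ, ε, η}, leaving only ζ.
Block 5, plot 7: block 5 has {α, γ, δ, ε, ζ, η} and plot 7 has {γ, ε, ζ}, leaving only β.
So block 5 reads: γ α ε δ η ζ β.

γ α ε δ η ζ β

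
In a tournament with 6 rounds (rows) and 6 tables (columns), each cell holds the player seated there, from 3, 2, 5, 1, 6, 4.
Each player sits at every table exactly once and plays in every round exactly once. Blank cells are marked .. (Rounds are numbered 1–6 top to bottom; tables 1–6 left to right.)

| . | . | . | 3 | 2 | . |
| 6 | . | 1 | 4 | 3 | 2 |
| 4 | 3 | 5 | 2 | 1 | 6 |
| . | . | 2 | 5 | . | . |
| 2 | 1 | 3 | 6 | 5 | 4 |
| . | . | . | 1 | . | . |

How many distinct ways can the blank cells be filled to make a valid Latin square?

4

Round 1, table 1: eliminating its round and table leaves {5, 1}.
Round 1, table 2: eliminating its round and table leaves {5, 6, 4}.
Round 1, table 3: eliminating its round and table leaves {6, 4}.
Round 1, table 6: eliminating its round and table leaves {5, 1}.
Round 2, table 2: eliminating its round and table leaves {5}.
Round 4, table 1: eliminating its round and table leaves {3, 1}.
Round 4, table 2: eliminating its round and table leaves {6, 4}.
Round 4, table 5: eliminating its round and table leaves {6, 4}.
Round 4, table 6: eliminating its round and table leaves {3, 1}.
Round 6, table 1: eliminating its round and table leaves {3, 5}.
Round 6, table 2: eliminating its round and table leaves {2, 5, 6, 4}.
Round 6, table 3: eliminating its round and table leaves {6, 4}.
Round 6, table 5: eliminating its round and table leaves {6, 4}.
Round 6, table 6: eliminating its round and table leaves {3, 5}.
Enumerating the assignments across these blanks that avoid any round or table repeat gives 4 completions.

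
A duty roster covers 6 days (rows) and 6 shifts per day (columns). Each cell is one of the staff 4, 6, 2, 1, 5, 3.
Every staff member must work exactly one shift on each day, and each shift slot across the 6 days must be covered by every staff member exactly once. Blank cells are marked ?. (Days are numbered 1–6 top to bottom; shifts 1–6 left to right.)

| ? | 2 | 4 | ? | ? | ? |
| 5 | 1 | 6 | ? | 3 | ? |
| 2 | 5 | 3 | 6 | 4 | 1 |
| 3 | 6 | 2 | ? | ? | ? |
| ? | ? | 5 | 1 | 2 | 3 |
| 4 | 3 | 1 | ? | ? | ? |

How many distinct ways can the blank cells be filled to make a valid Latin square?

3

Day 1, shift 1: eliminating its day and shift leaves {6, 1}.
Day 1, shift 4: eliminating its day and shift leaves {5, 3}.
Day 1, shift 5: eliminating its day and shift leaves {6, 1, 5}.
Day 1, shift 6: eliminating its day and shift leaves {6, 5}.
Day 2, shift 4: eliminating its day and shift leaves {4, 2}.
Day 2, shift 6: eliminating its day and shift leaves {4, 2}.
Day 4, shift 4: eliminating its day and shift leaves {4, 5}.
Day 4, shift 5: eliminating its day and shift leaves {1, 5}.
Day 4, shift 6: eliminating its day and shift leaves {4, 5}.
Day 5, shift 1: eliminating its day and shift leaves {6}.
Day 5, shift 2: eliminating its day and shift leaves {4}.
Day 6, shift 4: eliminating its day and shift leaves {2, 5}.
Day 6, shift 5: eliminating its day and shift leaves {6, 5}.
Day 6, shift 6: eliminating its day and shift leaves {6, 2, 5}.
Enumerating the assignments across these blanks that avoid any day or shift repeat gives 3 completions.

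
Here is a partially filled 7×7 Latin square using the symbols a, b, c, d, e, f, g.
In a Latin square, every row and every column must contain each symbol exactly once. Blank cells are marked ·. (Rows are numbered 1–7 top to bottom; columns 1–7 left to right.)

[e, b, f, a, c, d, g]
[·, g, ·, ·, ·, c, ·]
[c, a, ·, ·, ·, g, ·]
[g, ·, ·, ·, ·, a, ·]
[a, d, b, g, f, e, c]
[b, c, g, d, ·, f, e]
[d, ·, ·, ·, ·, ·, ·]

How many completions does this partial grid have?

Row 2, column 1: eliminating its row and column leaves {f}.
Row 2, column 3: eliminating its row and column leaves {a, d, e}.
Row 2, column 4: eliminating its row and column leaves {b, e, f}.
Row 2, column 5: eliminating its row and column leaves {a, b, d, e}.
Row 2, column 7: eliminating its row and column leaves {a, b, d, f}.
Row 3, column 3: eliminating its row and column leaves {d, e}.
Row 3, column 4: eliminating its row and column leaves {b, e, f}.
Row 3, column 5: eliminating its row and column leaves {b, d, e}.
Row 3, column 7: eliminating its row and column leaves {b, d, f}.
Row 4, column 2: eliminating its row and column leaves {e, f}.
Row 4, column 3: eliminating its row and column leaves {c, d, e}.
Row 4, column 4: eliminating its row and column leaves {b, c, e, f}.
Row 4, column 5: eliminating its row and column leaves {b, d, e}.
Row 4, column 7: eliminating its row and column leaves {b, d, f}.
Row 6, column 5: eliminating its row and column leaves {a}.
Row 7, column 2: eliminating its row and column leaves {e, f}.
Row 7, column 3: eliminating its row and column leaves {a, c, e}.
Row 7, column 4: eliminating its row and column leaves {b, c, e, f}.
Row 7, column 5: eliminating its row and column leaves {a, b, e, g}.
Row 7, column 6: eliminating its row and column leaves {b}.
Row 7, column 7: eliminating its row and column leaves {a, b, f}.
Enumerating the assignments across these blanks that avoid any row or column repeat gives 13 completions.

13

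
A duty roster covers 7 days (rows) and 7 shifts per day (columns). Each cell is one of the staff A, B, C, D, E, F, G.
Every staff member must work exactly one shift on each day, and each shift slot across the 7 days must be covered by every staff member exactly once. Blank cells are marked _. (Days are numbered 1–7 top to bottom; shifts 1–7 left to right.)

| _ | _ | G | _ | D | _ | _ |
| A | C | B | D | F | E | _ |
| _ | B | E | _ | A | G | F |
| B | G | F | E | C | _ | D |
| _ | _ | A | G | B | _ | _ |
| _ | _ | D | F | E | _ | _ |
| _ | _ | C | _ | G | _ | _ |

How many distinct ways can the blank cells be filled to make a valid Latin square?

14

Day 1, shift 1: eliminating its day and shift leaves {C, E, F}.
Day 1, shift 2: eliminating its day and shift leaves {A, E, F}.
Day 1, shift 4: eliminating its day and shift leaves {A, B, C}.
Day 1, shift 6: eliminating its day and shift leaves {A, B, C, F}.
Day 1, shift 7: eliminating its day and shift leaves {A, B, C, E}.
Day 2, shift 7: eliminating its day and shift leaves {G}.
Day 3, shift 1: eliminating its day and shift leaves {C, D}.
Day 3, shift 4: eliminating its day and shift leaves {C}.
Day 4, shift 6: eliminating its day and shift leaves {A}.
Day 5, shift 1: eliminating its day and shift leaves {C, D, E, F}.
Day 5, shift 2: eliminating its day and shift leaves {D, E, F}.
Day 5, shift 6: eliminating its day and shift leaves {C, D, F}.
Day 5, shift 7: eliminating its day and shift leaves {C, E}.
Day 6, shift 1: eliminating its day and shift leaves {C, G}.
Day 6, shift 2: eliminating its day and shift leaves {A}.
Day 6, shift 6: eliminating its day and shift leaves {A, B, C}.
Day 6, shift 7: eliminating its day and shift leaves {A, B, C, G}.
Day 7, shift 1: eliminating its day and shift leaves {D, E, F}.
Day 7, shift 2: eliminating its day and shift leaves {A, D, E, F}.
Day 7, shift 4: eliminating its day and shift leaves {A, B}.
Day 7, shift 6: eliminating its day and shift leaves {A, B, D, F}.
Day 7, shift 7: eliminating its day and shift leaves {A, B, E}.
Enumerating the assignments across these blanks that avoid any day or shift repeat gives 14 completions.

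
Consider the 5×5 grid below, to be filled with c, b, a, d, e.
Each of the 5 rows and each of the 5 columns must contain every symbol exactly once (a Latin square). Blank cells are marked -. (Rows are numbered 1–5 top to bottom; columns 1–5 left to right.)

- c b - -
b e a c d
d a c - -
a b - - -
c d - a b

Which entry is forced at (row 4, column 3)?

d

Row 1, column 1: row 1 has {c, b} and column 1 has {c, b, a, d}, leaving only e.
Row 1, column 4: row 1 has {c, b, e} and column 4 has {c, a}, leaving only d.
Row 1, column 5: row 1 has {c, b, d, e} and column 5 has {b, d}, leaving only a.
Row 3, column 5: row 3 has {c, a, d} and column 5 has {b, a, d}, leaving only e.
Row 3, column 4: row 3 has {c, a, d, e} and column 4 has {c, a, d}, leaving only b.
Row 4, column 4: row 4 has {b, a} and column 4 has {c, b, a, d}, leaving only e.
Row 4 already has {b, a, e} and column 3 already has {c, b, a}, so row 4, column 3 must be d.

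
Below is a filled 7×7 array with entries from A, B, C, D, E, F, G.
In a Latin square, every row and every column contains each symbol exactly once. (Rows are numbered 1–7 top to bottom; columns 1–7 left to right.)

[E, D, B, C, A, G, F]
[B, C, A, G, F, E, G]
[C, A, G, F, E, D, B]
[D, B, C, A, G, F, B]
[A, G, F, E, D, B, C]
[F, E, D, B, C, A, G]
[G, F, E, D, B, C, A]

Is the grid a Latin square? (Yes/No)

No

Row 4 contains B twice (at columns 2 and 7); row 2 is also not a permutation.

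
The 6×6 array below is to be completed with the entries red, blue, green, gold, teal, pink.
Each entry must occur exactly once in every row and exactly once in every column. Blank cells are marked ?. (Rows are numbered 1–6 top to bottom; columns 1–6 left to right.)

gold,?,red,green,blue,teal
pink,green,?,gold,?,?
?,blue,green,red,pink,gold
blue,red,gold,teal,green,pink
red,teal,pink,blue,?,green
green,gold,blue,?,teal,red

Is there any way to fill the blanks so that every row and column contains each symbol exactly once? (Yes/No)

No row or column among the givens repeats a symbol, and propagating forced cells runs into no contradiction.
One valid completion exists (for instance, gold pink red green blue teal / pink green teal gold red blue / teal blue green red pink gold / blue red gold teal green pink / red teal pink blue gold green / green gold blue pink teal red).

Yes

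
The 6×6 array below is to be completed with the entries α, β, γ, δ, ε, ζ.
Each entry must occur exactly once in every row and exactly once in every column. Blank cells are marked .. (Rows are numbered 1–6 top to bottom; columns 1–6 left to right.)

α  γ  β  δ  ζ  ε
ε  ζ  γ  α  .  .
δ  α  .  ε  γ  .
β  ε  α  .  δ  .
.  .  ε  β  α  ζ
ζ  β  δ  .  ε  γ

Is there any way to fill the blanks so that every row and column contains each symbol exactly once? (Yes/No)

No

Row 4, column 6: row 4 together with column 6 already contain {α, β, γ, δ, ε, ζ} — every symbol — so nothing can go there. The grid has no valid completion.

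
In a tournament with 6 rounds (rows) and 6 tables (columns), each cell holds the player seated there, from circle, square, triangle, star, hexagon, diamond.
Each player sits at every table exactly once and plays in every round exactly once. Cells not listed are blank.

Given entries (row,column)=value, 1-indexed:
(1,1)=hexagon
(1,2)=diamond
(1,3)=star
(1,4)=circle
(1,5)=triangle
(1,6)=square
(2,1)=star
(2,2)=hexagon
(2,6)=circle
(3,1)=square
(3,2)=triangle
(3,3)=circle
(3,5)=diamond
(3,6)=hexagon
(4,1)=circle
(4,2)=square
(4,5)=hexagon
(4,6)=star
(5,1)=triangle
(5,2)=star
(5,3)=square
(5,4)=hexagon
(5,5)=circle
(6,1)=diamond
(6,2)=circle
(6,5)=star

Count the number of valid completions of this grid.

Round 2, table 3: eliminating its round and table leaves {triangle, diamond}.
Round 2, table 4: eliminating its round and table leaves {square, triangle, diamond}.
Round 2, table 5: eliminating its round and table leaves {square}.
Round 3, table 4: eliminating its round and table leaves {star}.
Round 4, table 3: eliminating its round and table leaves {triangle, diamond}.
Round 4, table 4: eliminating its round and table leaves {triangle, diamond}.
Round 5, table 6: eliminating its round and table leaves {diamond}.
Round 6, table 3: eliminating its round and table leaves {triangle, hexagon}.
Round 6, table 4: eliminating its round and table leaves {square, triangle}.
Round 6, table 6: eliminating its round and table leaves {triangle}.
Enumerating the assignments across these blanks that avoid any round or table repeat gives 2 completions.

2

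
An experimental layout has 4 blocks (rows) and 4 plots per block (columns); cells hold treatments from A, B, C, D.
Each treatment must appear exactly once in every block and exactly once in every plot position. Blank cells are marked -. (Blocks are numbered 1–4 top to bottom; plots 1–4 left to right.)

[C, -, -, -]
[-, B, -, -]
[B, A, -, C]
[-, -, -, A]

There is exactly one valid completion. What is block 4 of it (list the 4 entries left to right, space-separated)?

Block 4, plot 1: block 4 has {A} and plot 1 has {B, C}, leaving only D.
Block 4, plot 2: block 4 has {A, D} and plot 2 has {A, B}, leaving only C.
Block 4, plot 3: block 4 has {A, C, D} and plot 3 has {}, leaving only B.
So block 4 reads: D C B A.

D C B A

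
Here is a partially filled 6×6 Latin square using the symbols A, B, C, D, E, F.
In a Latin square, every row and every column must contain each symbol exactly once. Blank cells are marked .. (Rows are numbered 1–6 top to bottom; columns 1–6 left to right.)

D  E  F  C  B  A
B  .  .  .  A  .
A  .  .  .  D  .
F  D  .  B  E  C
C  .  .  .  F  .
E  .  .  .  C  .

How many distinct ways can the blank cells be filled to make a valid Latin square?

14

Row 2, column 2: eliminating its row and column leaves {C, F}.
Row 2, column 3: eliminating its row and column leaves {C, D, E}.
Row 2, column 4: eliminating its row and column leaves {D, E, F}.
Row 2, column 6: eliminating its row and column leaves {D, E, F}.
Row 3, column 2: eliminating its row and column leaves {B, C, F}.
Row 3, column 3: eliminating its row and column leaves {B, C, E}.
Row 3, column 4: eliminating its row and column leaves {E, F}.
Row 3, column 6: eliminating its row and column leaves {B, E, F}.
Row 4, column 3: eliminating its row and column leaves {A}.
Row 5, column 2: eliminating its row and column leaves {A, B}.
Row 5, column 3: eliminating its row and column leaves {A, B, D, E}.
Row 5, column 4: eliminating its row and column leaves {A, D, E}.
Row 5, column 6: eliminating its row and column leaves {B, D, E}.
Row 6, column 2: eliminating its row and column leaves {A, B, F}.
Row 6, column 3: eliminating its row and column leaves {A, B, D}.
Row 6, column 4: eliminating its row and column leaves {A, D, F}.
Row 6, column 6: eliminating its row and column leaves {B, D, F}.
Enumerating the assignments across these blanks that avoid any row or column repeat gives 14 completions.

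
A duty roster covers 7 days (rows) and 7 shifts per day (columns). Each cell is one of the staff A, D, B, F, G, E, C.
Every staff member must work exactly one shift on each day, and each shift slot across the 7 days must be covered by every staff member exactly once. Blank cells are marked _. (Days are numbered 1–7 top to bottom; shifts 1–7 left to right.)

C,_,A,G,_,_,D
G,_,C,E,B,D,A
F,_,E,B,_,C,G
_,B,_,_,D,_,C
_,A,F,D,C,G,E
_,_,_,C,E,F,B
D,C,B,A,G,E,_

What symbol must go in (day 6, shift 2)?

Day 1, shift 5: day 1 has {A, D, G, C} and shift 5 has {D, B, G, E, C}, leaving only F.
Day 1, shift 2: day 1 has {A, D, F, G, C} and shift 2 has {A, B, C}, leaving only E.
Day 1, shift 6: day 1 has {A, D, F, G, E, C} and shift 6 has {D, F, G, E, C}, leaving only B.
Day 2, shift 2: day 2 has {A, D, B, G, E, C} and shift 2 has {A, B, E, C}, leaving only F.
Day 3, shift 2: day 3 has {B, F, G, E, C} and shift 2 has {A, B, F, E, C}, leaving only D.
Day 6 already has {B, F, E, C} and shift 2 already has {A, D, B, F, E, C}, so day 6, shift 2 must be G.

G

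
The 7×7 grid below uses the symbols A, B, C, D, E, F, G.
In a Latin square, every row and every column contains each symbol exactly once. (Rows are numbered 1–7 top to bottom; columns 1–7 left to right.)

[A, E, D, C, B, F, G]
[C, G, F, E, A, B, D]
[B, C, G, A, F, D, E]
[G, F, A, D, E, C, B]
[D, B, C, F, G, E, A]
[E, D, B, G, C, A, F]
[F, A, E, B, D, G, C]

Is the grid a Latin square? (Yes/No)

Yes

Each row is a permutation of the 7 symbols, and so is each column.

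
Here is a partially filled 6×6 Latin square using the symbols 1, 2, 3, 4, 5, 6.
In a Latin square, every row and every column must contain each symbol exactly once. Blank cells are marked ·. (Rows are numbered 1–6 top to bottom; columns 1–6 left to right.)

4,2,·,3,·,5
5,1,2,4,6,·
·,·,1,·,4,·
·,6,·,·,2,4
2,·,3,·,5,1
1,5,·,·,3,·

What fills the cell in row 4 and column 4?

Row 1, column 3: row 1 has {2, 3, 4, 5} and column 3 has {1, 2, 3}, leaving only 6.
Row 1, column 5: row 1 has {2, 3, 4, 5, 6} and column 5 has {2, 3, 4, 5, 6}, leaving only 1.
Row 2, column 6: row 2 has {1, 2, 4, 5, 6} and column 6 has {1, 4, 5}, leaving only 3.
Row 3, column 2: row 3 has {1, 4} and column 2 has {1, 2, 5, 6}, leaving only 3.
Row 3, column 1: row 3 has {1, 3, 4} and column 1 has {1, 2, 4, 5}, leaving only 6.
Row 3, column 6: row 3 has {1, 3, 4, 6} and column 6 has {1, 3, 4, 5}, leaving only 2.
Row 3, column 4: row 3 has {1, 2, 3, 4, 6} and column 4 has {3, 4}, leaving only 5.
Row 4 already has {2, 4, 6} and column 4 already has {3, 4, 5}, so row 4, column 4 must be 1.

1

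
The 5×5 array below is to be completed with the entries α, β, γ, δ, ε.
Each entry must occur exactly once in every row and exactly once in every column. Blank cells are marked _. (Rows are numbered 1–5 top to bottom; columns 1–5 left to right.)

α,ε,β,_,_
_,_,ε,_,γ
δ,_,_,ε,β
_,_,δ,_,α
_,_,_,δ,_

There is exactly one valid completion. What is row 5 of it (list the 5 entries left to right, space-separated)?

Row 5, column 5: row 5 has {δ} and column 5 has {α, β, γ}, leaving only ε.
Row 1, column 4: row 1 has {α, β, ε} and column 4 has {δ, ε}, leaving only γ.
Row 1, column 5: row 1 has {α, β, γ, ε} and column 5 has {α, β, γ, ε}, leaving only δ.
Row 2, column 1: row 2 has {γ, ε} and column 1 has {α, δ}, leaving only β.
Row 5, column 1: row 5 has {δ, ε} and column 1 has {α, β, δ}, leaving only γ.
Row 5, column 3: row 5 has {γ, δ, ε} and column 3 has {β, δ, ε}, leaving only α.
Row 5, column 2: row 5 has {α, γ, δ, ε} and column 2 has {ε}, leaving only β.
So row 5 reads: γ β α δ ε.

γ β α δ ε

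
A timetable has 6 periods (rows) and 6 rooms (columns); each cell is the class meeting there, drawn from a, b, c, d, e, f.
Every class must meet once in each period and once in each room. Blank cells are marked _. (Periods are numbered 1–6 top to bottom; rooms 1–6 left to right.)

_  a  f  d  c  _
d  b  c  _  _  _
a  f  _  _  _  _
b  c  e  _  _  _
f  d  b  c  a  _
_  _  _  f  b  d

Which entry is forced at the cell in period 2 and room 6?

a

Period 1, room 1: period 1 has {a, c, d, f} and room 1 has {a, b, d, f}, leaving only e.
Period 1, room 6: period 1 has {a, c, d, e, f} and room 6 has {d}, leaving only b.
Period 3, room 3: period 3 has {a, f} and room 3 has {b, c, e, f}, leaving only d.
Period 3, room 5: period 3 has {a, d, f} and room 5 has {a, b, c}, leaving only e.
Period 2, room 5: period 2 has {b, c, d} and room 5 has {a, b, c, e}, leaving only f.
Period 3, room 4: period 3 has {a, d, e, f} and room 4 has {c, d, f}, leaving only b.
Period 3, room 6: period 3 has {a, b, d, e, f} and room 6 has {b, d}, leaving only c.
Period 4, room 4: period 4 has {b, c, e} and room 4 has {b, c, d, f}, leaving only a.
Period 2, room 4: period 2 has {b, c, d, f} and room 4 has {a, b, c, d, f}, leaving only e.
Period 2 already has {b, c, d, e, f} and room 6 already has {b, c, d}, so period 2, room 6 must be a.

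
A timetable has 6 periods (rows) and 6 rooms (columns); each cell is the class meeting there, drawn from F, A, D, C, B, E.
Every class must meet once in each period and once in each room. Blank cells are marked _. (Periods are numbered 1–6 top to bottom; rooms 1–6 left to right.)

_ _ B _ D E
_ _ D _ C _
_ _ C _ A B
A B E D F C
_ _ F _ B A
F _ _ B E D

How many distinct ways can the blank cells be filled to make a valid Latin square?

Period 1, room 1: eliminating its period and room leaves {C}.
Period 1, room 2: eliminating its period and room leaves {F, A, C}.
Period 1, room 4: eliminating its period and room leaves {F, A, C}.
Period 2, room 1: eliminating its period and room leaves {B, E}.
Period 2, room 2: eliminating its period and room leaves {F, A, E}.
Period 2, room 4: eliminating its period and room leaves {F, A, E}.
Period 2, room 6: eliminating its period and room leaves {F}.
Period 3, room 1: eliminating its period and room leaves {D, E}.
Period 3, room 2: eliminating its period and room leaves {F, D, E}.
Period 3, room 4: eliminating its period and room leaves {F, E}.
Period 5, room 1: eliminating its period and room leaves {D, C, E}.
Period 5, room 2: eliminating its period and room leaves {D, C, E}.
Period 5, room 4: eliminating its period and room leaves {C, E}.
Period 6, room 2: eliminating its period and room leaves {A, C}.
Period 6, room 3: eliminating its period and room leaves {A}.
Enumerating the assignments across these blanks that avoid any period or room repeat gives 3 completions.

3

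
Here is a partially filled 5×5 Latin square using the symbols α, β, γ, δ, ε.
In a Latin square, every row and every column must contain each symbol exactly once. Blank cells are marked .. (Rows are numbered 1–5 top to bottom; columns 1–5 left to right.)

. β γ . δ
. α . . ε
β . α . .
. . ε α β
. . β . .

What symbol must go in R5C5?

α

Row 1, column 4: row 1 has {β, γ, δ} and column 4 has {α}, leaving only ε.
Row 1, column 1: row 1 has {β, γ, δ, ε} and column 1 has {β}, leaving only α.
Row 2, column 3: row 2 has {α, ε} and column 3 has {α, β, γ, ε}, leaving only δ.
Row 2, column 1: row 2 has {α, δ, ε} and column 1 has {α, β}, leaving only γ.
Row 2, column 4: row 2 has {α, γ, δ, ε} and column 4 has {α, ε}, leaving only β.
Row 3, column 5: row 3 has {α, β} and column 5 has {β, δ, ε}, leaving only γ.
Row 5 already has {β} and column 5 already has {β, γ, δ, ε}, so row 5, column 5 must be α.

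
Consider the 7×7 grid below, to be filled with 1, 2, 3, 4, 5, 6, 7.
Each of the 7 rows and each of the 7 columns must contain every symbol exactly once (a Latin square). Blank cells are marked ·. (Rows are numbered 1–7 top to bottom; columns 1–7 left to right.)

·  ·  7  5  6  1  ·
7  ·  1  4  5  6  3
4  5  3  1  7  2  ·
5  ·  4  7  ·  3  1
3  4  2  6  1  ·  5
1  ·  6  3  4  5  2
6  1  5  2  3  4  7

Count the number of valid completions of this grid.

Row 1, column 1: eliminating its row and column leaves {2}.
Row 1, column 2: eliminating its row and column leaves {2, 3}.
Row 1, column 7: eliminating its row and column leaves {4}.
Row 2, column 2: eliminating its row and column leaves {2}.
Row 3, column 7: eliminating its row and column leaves {6}.
Row 4, column 2: eliminating its row and column leaves {2, 6}.
Row 4, column 5: eliminating its row and column leaves {2}.
Row 5, column 6: eliminating its row and column leaves {7}.
Row 6, column 2: eliminating its row and column leaves {7}.
Only one assignment across all blanks avoids any row or column repeat, giving 1 completion.

1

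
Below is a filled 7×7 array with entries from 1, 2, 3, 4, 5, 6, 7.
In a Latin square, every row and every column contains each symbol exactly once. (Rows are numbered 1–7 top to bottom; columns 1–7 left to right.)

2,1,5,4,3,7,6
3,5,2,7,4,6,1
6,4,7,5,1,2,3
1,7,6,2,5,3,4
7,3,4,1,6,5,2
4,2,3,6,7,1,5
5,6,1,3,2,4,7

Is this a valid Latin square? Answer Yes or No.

Each row is a permutation of the 7 symbols, and so is each column.

Yes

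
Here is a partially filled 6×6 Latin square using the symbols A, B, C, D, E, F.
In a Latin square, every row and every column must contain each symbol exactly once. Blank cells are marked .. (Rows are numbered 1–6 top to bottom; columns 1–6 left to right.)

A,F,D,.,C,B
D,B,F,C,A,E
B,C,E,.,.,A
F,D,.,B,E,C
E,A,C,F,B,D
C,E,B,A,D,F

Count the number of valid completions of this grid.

Row 1, column 4: eliminating its row and column leaves {E}.
Row 3, column 4: eliminating its row and column leaves {D}.
Row 3, column 5: eliminating its row and column leaves {F}.
Row 4, column 3: eliminating its row and column leaves {A}.
Only one assignment across all blanks avoids any row or column repeat, giving 1 completion.

1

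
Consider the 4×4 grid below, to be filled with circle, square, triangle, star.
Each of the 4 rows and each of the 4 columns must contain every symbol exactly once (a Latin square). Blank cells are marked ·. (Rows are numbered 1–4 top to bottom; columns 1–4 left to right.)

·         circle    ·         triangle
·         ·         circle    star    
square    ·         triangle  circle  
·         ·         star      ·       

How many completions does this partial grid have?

1

Row 1, column 1: eliminating its row and column leaves {star}.
Row 1, column 3: eliminating its row and column leaves {square}.
Row 2, column 1: eliminating its row and column leaves {triangle}.
Row 2, column 2: eliminating its row and column leaves {square, triangle}.
Row 3, column 2: eliminating its row and column leaves {star}.
Row 4, column 1: eliminating its row and column leaves {circle, triangle}.
Row 4, column 2: eliminating its row and column leaves {square, triangle}.
Row 4, column 4: eliminating its row and column leaves {square}.
Only one assignment across all blanks avoids any row or column repeat, giving 1 completion.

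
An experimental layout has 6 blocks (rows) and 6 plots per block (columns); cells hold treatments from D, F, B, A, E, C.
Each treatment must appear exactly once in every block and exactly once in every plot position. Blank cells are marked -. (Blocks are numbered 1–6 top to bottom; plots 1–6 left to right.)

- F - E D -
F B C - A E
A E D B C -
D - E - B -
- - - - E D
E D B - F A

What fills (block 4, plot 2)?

Block 1, plot 3: block 1 has {D, F, E} and plot 3 has {D, B, E, C}, leaving only A.
Block 2, plot 4: block 2 has {F, B, A, E, C} and plot 4 has {B, E}, leaving only D.
Block 3, plot 6: block 3 has {D, B, A, E, C} and plot 6 has {D, A, E}, leaving only F.
Block 4, plot 6: block 4 has {D, B, E} and plot 6 has {D, F, A, E}, leaving only C.
Block 4 already has {D, B, E, C} and plot 2 already has {D, F, B, E}, so block 4, plot 2 must be A.

A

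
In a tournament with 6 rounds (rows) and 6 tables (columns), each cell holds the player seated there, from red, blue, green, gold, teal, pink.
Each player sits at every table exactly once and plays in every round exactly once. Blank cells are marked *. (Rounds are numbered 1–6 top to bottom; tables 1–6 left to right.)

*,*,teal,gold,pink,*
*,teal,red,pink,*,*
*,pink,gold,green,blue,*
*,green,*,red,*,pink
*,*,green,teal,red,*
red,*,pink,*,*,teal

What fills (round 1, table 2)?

red

Round 3, table 1: round 3 has {blue, green, gold, pink} and table 1 has {red}, leaving only teal.
Round 3, table 6: round 3 has {blue, green, gold, teal, pink} and table 6 has {teal, pink}, leaving only red.
Round 4, table 3: round 4 has {red, green, pink} and table 3 has {red, green, gold, teal, pink}, leaving only blue.
Round 4, table 1: round 4 has {red, blue, green, pink} and table 1 has {red, teal}, leaving only gold.
Round 4, table 5: round 4 has {red, blue, green, gold, pink} and table 5 has {red, blue, pink}, leaving only teal.
Round 6, table 4: round 6 has {red, teal, pink} and table 4 has {red, green, gold, teal, pink}, leaving only blue.
Round 6, table 2: round 6 has {red, blue, teal, pink} and table 2 has {green, teal, pink}, leaving only gold.
Round 5, table 2: round 5 has {red, green, teal} and table 2 has {green, gold, teal, pink}, leaving only blue.
Round 1 already has {gold, teal, pink} and table 2 already has {blue, green, gold, teal, pink}, so round 1, table 2 must be red.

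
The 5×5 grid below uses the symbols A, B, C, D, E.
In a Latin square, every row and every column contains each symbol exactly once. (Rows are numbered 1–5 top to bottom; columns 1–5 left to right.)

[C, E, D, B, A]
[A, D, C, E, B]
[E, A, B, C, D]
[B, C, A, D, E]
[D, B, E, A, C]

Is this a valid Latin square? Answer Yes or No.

Yes

Each row is a permutation of the 5 symbols, and so is each column.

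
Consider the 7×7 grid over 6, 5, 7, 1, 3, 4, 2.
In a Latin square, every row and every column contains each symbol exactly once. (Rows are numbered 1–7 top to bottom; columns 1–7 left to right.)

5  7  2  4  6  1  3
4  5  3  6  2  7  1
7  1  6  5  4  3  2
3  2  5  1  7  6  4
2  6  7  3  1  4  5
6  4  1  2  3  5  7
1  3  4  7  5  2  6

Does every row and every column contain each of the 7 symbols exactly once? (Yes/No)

Yes

Each row is a permutation of the 7 symbols, and so is each column.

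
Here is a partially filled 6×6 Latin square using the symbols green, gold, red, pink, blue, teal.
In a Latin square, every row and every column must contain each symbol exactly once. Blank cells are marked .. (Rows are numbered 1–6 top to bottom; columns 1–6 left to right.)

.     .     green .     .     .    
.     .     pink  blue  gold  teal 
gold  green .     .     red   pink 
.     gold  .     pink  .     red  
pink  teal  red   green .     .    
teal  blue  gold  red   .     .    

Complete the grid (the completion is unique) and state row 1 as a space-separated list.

red pink green gold teal blue

Row 2, column 2: row 2 has {gold, pink, blue, teal} and column 2 has {green, gold, blue, teal}, leaving only red.
Row 1, column 2: row 1 has {green} and column 2 has {green, gold, red, blue, teal}, leaving only pink.
Row 2, column 1: row 2 has {gold, red, pink, blue, teal} and column 1 has {gold, pink, teal}, leaving only green.
Row 3, column 4: row 3 has {green, gold, red, pink} and column 4 has {green, red, pink, blue}, leaving only teal.
Row 1, column 4: row 1 has {green, pink} and column 4 has {green, red, pink, blue, teal}, leaving only gold.
Row 1, column 6: row 1 has {green, gold, pink} and column 6 has {red, pink, teal}, leaving only blue.
Row 1, column 1: row 1 has {green, gold, pink, blue} and column 1 has {green, gold, pink, teal}, leaving only red.
Row 1, column 5: row 1 has {green, gold, red, pink, blue} and column 5 has {gold, red}, leaving only teal.
So row 1 reads: red pink green gold teal blue.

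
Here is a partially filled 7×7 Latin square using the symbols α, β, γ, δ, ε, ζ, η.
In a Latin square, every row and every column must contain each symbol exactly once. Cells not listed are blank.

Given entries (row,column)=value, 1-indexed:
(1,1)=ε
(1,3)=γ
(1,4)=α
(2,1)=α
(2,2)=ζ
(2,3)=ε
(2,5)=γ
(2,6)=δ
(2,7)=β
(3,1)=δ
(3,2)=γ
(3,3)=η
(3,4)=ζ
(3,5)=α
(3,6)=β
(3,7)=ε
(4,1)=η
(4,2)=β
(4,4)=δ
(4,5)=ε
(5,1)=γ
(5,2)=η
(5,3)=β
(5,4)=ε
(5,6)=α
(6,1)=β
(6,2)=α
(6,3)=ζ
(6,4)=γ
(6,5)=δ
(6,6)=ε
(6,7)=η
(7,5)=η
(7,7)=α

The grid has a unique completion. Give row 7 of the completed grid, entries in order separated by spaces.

ζ ε δ β η γ α

Row 7, column 1: row 7 has {α, η} and column 1 has {α, β, γ, δ, ε, η}, leaving only ζ.
Row 7, column 3: row 7 has {α, ζ, η} and column 3 has {β, γ, ε, ζ, η}, leaving only δ.
Row 7, column 2: row 7 has {α, δ, ζ, η} and column 2 has {α, β, γ, ζ, η}, leaving only ε.
Row 7, column 4: row 7 has {α, δ, ε, ζ, η} and column 4 has {α, γ, δ, ε, ζ}, leaving only β.
Row 7, column 6: row 7 has {α, β, δ, ε, ζ, η} and column 6 has {α, β, δ, ε}, leaving only γ.
So row 7 reads: ζ ε δ β η γ α.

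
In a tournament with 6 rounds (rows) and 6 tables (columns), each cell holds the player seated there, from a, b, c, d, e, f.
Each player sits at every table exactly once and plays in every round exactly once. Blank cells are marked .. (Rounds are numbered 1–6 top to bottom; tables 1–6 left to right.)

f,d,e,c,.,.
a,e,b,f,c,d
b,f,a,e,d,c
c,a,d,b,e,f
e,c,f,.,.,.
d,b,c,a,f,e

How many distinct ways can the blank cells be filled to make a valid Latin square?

2

Round 1, table 5: eliminating its round and table leaves {a, b}.
Round 1, table 6: eliminating its round and table leaves {a, b}.
Round 5, table 4: eliminating its round and table leaves {d}.
Round 5, table 5: eliminating its round and table leaves {a, b}.
Round 5, table 6: eliminating its round and table leaves {a, b}.
Enumerating the assignments across these blanks that avoid any round or table repeat gives 2 completions.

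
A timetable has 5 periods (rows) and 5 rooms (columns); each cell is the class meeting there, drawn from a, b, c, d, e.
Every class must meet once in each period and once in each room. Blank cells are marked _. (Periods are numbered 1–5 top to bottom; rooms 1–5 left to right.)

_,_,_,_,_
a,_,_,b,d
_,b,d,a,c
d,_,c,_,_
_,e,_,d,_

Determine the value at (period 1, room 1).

b

Period 2, room 2: period 2 has {a, b, d} and room 2 has {b, e}, leaving only c.
Period 2, room 3: period 2 has {a, b, c, d} and room 3 has {c, d}, leaving only e.
Period 3, room 1: period 3 has {a, b, c, d} and room 1 has {a, d}, leaving only e.
Period 4, room 2: period 4 has {c, d} and room 2 has {b, c, e}, leaving only a.
Period 1, room 2: period 1 has {} and room 2 has {a, b, c, e}, leaving only d.
Period 4, room 4: period 4 has {a, c, d} and room 4 has {a, b, d}, leaving only e.
Period 1, room 4: period 1 has {d} and room 4 has {a, b, d, e}, leaving only c.
Period 1 already has {c, d} and room 1 already has {a, d, e}, so period 1, room 1 must be b.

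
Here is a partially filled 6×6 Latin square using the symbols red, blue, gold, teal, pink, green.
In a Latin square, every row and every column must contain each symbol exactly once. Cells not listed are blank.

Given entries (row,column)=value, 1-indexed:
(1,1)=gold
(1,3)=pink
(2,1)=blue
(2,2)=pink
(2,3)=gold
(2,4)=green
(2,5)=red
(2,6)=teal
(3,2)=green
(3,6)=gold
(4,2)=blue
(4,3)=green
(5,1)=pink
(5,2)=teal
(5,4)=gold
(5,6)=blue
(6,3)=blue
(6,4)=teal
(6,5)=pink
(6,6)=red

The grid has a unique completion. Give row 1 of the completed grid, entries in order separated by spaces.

Row 1, column 2: row 1 has {gold, pink} and column 2 has {blue, teal, pink, green}, leaving only red.
Row 1, column 4: row 1 has {red, gold, pink} and column 4 has {gold, teal, green}, leaving only blue.
Row 1, column 6: row 1 has {red, blue, gold, pink} and column 6 has {red, blue, gold, teal}, leaving only green.
Row 1, column 5: row 1 has {red, blue, gold, pink, green} and column 5 has {red, pink}, leaving only teal.
So row 1 reads: gold red pink blue teal green.

gold red pink blue teal green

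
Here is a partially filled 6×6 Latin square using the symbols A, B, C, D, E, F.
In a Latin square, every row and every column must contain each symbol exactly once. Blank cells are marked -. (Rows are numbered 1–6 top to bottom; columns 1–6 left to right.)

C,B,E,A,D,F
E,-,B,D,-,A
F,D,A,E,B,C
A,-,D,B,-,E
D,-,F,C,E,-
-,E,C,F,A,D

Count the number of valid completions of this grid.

2

Row 2, column 2: eliminating its row and column leaves {C, F}.
Row 2, column 5: eliminating its row and column leaves {C, F}.
Row 4, column 2: eliminating its row and column leaves {C, F}.
Row 4, column 5: eliminating its row and column leaves {C, F}.
Row 5, column 2: eliminating its row and column leaves {A}.
Row 5, column 6: eliminating its row and column leaves {B}.
Row 6, column 1: eliminating its row and column leaves {B}.
Enumerating the assignments across these blanks that avoid any row or column repeat gives 2 completions.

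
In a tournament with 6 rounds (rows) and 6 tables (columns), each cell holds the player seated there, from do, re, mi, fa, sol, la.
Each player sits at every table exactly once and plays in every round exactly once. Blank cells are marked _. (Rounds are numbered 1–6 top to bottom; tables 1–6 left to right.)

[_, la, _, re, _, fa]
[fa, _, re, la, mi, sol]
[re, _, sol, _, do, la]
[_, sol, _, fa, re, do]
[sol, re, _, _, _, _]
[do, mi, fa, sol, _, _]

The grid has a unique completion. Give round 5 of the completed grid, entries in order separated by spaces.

sol re la do fa mi

Round 5, table 6: round 5 has {re, sol} and table 6 has {do, fa, sol, la}, leaving only mi.
Round 5, table 4: round 5 has {re, mi, sol} and table 4 has {re, fa, sol, la}, leaving only do.
Round 5, table 3: round 5 has {do, re, mi, sol} and table 3 has {re, fa, sol}, leaving only la.
Round 5, table 5: round 5 has {do, re, mi, sol, la} and table 5 has {do, re, mi}, leaving only fa.
So round 5 reads: sol re la do fa mi.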